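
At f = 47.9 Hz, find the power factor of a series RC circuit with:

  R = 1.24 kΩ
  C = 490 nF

Step 1 — Angular frequency: ω = 2π·f = 2π·47.9 = 301 rad/s.
Step 2 — Component impedances:
  R: Z = R = 1240 Ω
  C: Z = 1/(jωC) = -j/(ω·C) = 0 - j6781 Ω
Step 3 — Series combination: Z_total = R + C = 1240 - j6781 Ω = 6893∠-79.6° Ω.
Step 4 — Power factor: PF = cos(φ) = Re(Z)/|Z| = 1240/6893 = 0.1799.
Step 5 — Type: Im(Z) = -6781 ⇒ leading (phase φ = -79.6°).

PF = 0.1799 (leading, φ = -79.6°)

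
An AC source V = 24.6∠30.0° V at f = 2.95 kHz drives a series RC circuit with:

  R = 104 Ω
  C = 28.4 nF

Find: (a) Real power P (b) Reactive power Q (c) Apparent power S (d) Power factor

Step 1 — Angular frequency: ω = 2π·f = 2π·2950 = 1.854e+04 rad/s.
Step 2 — Component impedances:
  R: Z = R = 104 Ω
  C: Z = 1/(jωC) = -j/(ω·C) = 0 - j1900 Ω
Step 3 — Series combination: Z_total = R + C = 104 - j1900 Ω = 1903∠-86.9° Ω.
Step 4 — Source phasor: V = 24.6∠30.0° V = 21.3 + j12.3 V.
Step 5 — Current: I = V / Z = -0.005843 + j0.01153 A = 0.01293∠116.9° A.
Step 6 — Complex power: S = V·I* = 0.01739 - j0.3176 VA.
Step 7 — Real power: P = Re(S) = 0.01739 W.
Step 8 — Reactive power: Q = Im(S) = -0.3176 VAR.
Step 9 — Apparent power: |S| = 0.3181 VA.
Step 10 — Power factor: PF = P/|S| = 0.05466 (leading).

(a) P = 0.01739 W  (b) Q = -0.3176 VAR  (c) S = 0.3181 VA  (d) PF = 0.05466 (leading)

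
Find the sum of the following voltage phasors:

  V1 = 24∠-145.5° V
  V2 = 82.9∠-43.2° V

Step 1 — Convert each phasor to rectangular form:
  V1 = 24·(cos(-145.5°) + j·sin(-145.5°)) = -19.78 - j13.59 V
  V2 = 82.9·(cos(-43.2°) + j·sin(-43.2°)) = 60.43 - j56.75 V
Step 2 — Sum components: V_total = 40.65 - j70.34 V.
Step 3 — Convert to polar: |V_total| = 81.24 V, ∠V_total = -60.0°.

V_total = 81.24∠-60.0° V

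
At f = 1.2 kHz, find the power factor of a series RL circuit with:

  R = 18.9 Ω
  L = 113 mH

Step 1 — Angular frequency: ω = 2π·f = 2π·1200 = 7540 rad/s.
Step 2 — Component impedances:
  R: Z = R = 18.9 Ω
  L: Z = jωL = j·7540·0.113 = 0 + j852 Ω
Step 3 — Series combination: Z_total = R + L = 18.9 + j852 Ω = 852.2∠88.7° Ω.
Step 4 — Power factor: PF = cos(φ) = Re(Z)/|Z| = 18.9/852.2 = 0.02218.
Step 5 — Type: Im(Z) = 852 ⇒ lagging (phase φ = 88.7°).

PF = 0.02218 (lagging, φ = 88.7°)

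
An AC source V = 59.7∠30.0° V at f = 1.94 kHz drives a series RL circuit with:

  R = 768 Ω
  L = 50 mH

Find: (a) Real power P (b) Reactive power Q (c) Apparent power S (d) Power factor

Step 1 — Angular frequency: ω = 2π·f = 2π·1940 = 1.219e+04 rad/s.
Step 2 — Component impedances:
  R: Z = R = 768 Ω
  L: Z = jωL = j·1.219e+04·0.05 = 0 + j609.5 Ω
Step 3 — Series combination: Z_total = R + L = 768 + j609.5 Ω = 980.4∠38.4° Ω.
Step 4 — Source phasor: V = 59.7∠30.0° V = 51.7 + j29.85 V.
Step 5 — Current: I = V / Z = 0.06023 - j0.008932 A = 0.06089∠-8.4° A.
Step 6 — Complex power: S = V·I* = 2.847 + j2.26 VA.
Step 7 — Real power: P = Re(S) = 2.847 W.
Step 8 — Reactive power: Q = Im(S) = 2.26 VAR.
Step 9 — Apparent power: |S| = 3.635 VA.
Step 10 — Power factor: PF = P/|S| = 0.7833 (lagging).

(a) P = 2.847 W  (b) Q = 2.26 VAR  (c) S = 3.635 VA  (d) PF = 0.7833 (lagging)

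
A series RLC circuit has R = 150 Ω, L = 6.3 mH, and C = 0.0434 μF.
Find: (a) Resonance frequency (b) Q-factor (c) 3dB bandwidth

Step 1 — Resonance condition Im(Z)=0 gives ω₀ = 1/√(LC).
Step 2 — ω₀ = 1/√(0.0063·4.34e-08) = 6.048e+04 rad/s.
Step 3 — f₀ = ω₀/(2π) = 9625 Hz.
Step 4 — Series Q: Q = ω₀L/R = 6.048e+04·0.0063/150 = 2.54.
Step 5 — 3dB bandwidth: Δω = ω₀/Q = 2.381e+04 rad/s; BW = Δω/(2π) = 3789 Hz.

(a) f₀ = 9625 Hz  (b) Q = 2.54  (c) BW = 3789 Hz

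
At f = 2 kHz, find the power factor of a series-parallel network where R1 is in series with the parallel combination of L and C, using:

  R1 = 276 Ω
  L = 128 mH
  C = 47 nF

Step 1 — Angular frequency: ω = 2π·f = 2π·2000 = 1.257e+04 rad/s.
Step 2 — Component impedances:
  R1: Z = R = 276 Ω
  L: Z = jωL = j·1.257e+04·0.128 = 0 + j1608 Ω
  C: Z = 1/(jωC) = -j/(ω·C) = 0 - j1693 Ω
Step 3 — Parallel branch: L || C = 1/(1/L + 1/C) = 0 + j3.218e+04 Ω.
Step 4 — Series with R1: Z_total = R1 + (L || C) = 276 + j3.218e+04 Ω = 3.218e+04∠89.5° Ω.
Step 5 — Power factor: PF = cos(φ) = Re(Z)/|Z| = 276/32177 = 0.008578.
Step 6 — Type: Im(Z) = 3.218e+04 ⇒ lagging (phase φ = 89.5°).

PF = 0.008578 (lagging, φ = 89.5°)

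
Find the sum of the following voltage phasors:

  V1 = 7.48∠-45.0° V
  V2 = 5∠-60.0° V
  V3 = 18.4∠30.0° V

Step 1 — Convert each phasor to rectangular form:
  V1 = 7.48·(cos(-45.0°) + j·sin(-45.0°)) = 5.289 - j5.289 V
  V2 = 5·(cos(-60.0°) + j·sin(-60.0°)) = 2.5 - j4.33 V
  V3 = 18.4·(cos(30.0°) + j·sin(30.0°)) = 15.93 + j9.2 V
Step 2 — Sum components: V_total = 23.72 - j0.4193 V.
Step 3 — Convert to polar: |V_total| = 23.73 V, ∠V_total = -1.0°.

V_total = 23.73∠-1.0° V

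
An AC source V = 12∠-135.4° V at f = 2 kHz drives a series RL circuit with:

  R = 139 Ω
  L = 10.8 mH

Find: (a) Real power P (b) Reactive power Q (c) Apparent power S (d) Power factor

Step 1 — Angular frequency: ω = 2π·f = 2π·2000 = 1.257e+04 rad/s.
Step 2 — Component impedances:
  R: Z = R = 139 Ω
  L: Z = jωL = j·1.257e+04·0.0108 = 0 + j135.7 Ω
Step 3 — Series combination: Z_total = R + L = 139 + j135.7 Ω = 194.3∠44.3° Ω.
Step 4 — Source phasor: V = 12∠-135.4° V = -8.544 - j8.426 V.
Step 5 — Current: I = V / Z = -0.06177 - j0.000307 A = 0.06177∠-179.7° A.
Step 6 — Complex power: S = V·I* = 0.5304 + j0.5178 VA.
Step 7 — Real power: P = Re(S) = 0.5304 W.
Step 8 — Reactive power: Q = Im(S) = 0.5178 VAR.
Step 9 — Apparent power: |S| = 0.7412 VA.
Step 10 — Power factor: PF = P/|S| = 0.7155 (lagging).

(a) P = 0.5304 W  (b) Q = 0.5178 VAR  (c) S = 0.7412 VA  (d) PF = 0.7155 (lagging)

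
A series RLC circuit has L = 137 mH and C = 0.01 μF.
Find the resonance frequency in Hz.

Step 1 — Resonance condition Im(Z)=0 gives ω₀ = 1/√(LC).
Step 2 — ω₀ = 1/√(0.137·1e-08) = 2.702e+04 rad/s.
Step 3 — f₀ = ω₀/(2π) = 4300 Hz.

f₀ = 4300 Hz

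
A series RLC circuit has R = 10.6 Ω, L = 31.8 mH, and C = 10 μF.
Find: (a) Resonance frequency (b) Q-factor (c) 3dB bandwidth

Step 1 — Resonance condition Im(Z)=0 gives ω₀ = 1/√(LC).
Step 2 — ω₀ = 1/√(0.0318·1e-05) = 1773 rad/s.
Step 3 — f₀ = ω₀/(2π) = 282.2 Hz.
Step 4 — Series Q: Q = ω₀L/R = 1773·0.0318/10.6 = 5.32.
Step 5 — 3dB bandwidth: Δω = ω₀/Q = 333.3 rad/s; BW = Δω/(2π) = 53.05 Hz.

(a) f₀ = 282.2 Hz  (b) Q = 5.32  (c) BW = 53.05 Hz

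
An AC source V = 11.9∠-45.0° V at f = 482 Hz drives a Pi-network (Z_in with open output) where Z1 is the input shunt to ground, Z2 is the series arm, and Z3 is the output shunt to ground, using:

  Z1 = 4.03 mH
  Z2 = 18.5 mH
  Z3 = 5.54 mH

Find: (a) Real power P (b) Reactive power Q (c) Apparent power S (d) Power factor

Step 1 — Angular frequency: ω = 2π·f = 2π·482 = 3028 rad/s.
Step 2 — Component impedances:
  Z1: Z = jωL = j·3028·0.00403 = 0 + j12.2 Ω
  Z2: Z = jωL = j·3028·0.0185 = 0 + j56.03 Ω
  Z3: Z = jωL = j·3028·0.00554 = 0 + j16.78 Ω
Step 3 — With open output, the series arm Z2 and the output shunt Z3 appear in series to ground: Z2 + Z3 = 0 + j72.81 Ω.
Step 4 — Parallel with input shunt Z1: Z_in = Z1 || (Z2 + Z3) = 0 + j10.45 Ω = 10.45∠90.0° Ω.
Step 5 — Source phasor: V = 11.9∠-45.0° V = 8.415 - j8.415 V.
Step 6 — Current: I = V / Z = -0.805 - j0.805 A = 1.138∠-135.0° A.
Step 7 — Complex power: S = V·I* = 0 + j13.55 VA.
Step 8 — Real power: P = Re(S) = 0 W.
Step 9 — Reactive power: Q = Im(S) = 13.55 VAR.
Step 10 — Apparent power: |S| = 13.55 VA.
Step 11 — Power factor: PF = P/|S| = 0 (lagging).

(a) P = 0 W  (b) Q = 13.55 VAR  (c) S = 13.55 VA  (d) PF = 0 (lagging)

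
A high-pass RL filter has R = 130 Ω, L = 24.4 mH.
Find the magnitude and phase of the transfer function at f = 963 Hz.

Step 1 — Angular frequency: ω = 2π·963 = 6051 rad/s.
Step 2 — Transfer function: H(jω) = jωL/(R + jωL).
Step 3 — Numerator jωL = j·147.6; denominator R + jωL = 130 + j147.6.
Step 4 — H = 0.5633 + j0.496.
Step 5 — Magnitude: |H| = 0.7505 (-2.5 dB); phase: φ = 41.4°.

|H| = 0.7505 (-2.5 dB), φ = 41.4°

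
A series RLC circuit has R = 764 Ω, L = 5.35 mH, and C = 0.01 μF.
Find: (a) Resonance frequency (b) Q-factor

Step 1 — Resonance condition Im(Z)=0 gives ω₀ = 1/√(LC).
Step 2 — ω₀ = 1/√(0.00535·1e-08) = 1.367e+05 rad/s.
Step 3 — f₀ = ω₀/(2π) = 2.176e+04 Hz.
Step 4 — Series Q: Q = ω₀L/R = 1.367e+05·0.00535/764 = 0.9574.

(a) f₀ = 2.176e+04 Hz  (b) Q = 0.9574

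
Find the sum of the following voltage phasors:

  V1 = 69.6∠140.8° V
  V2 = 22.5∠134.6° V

Step 1 — Convert each phasor to rectangular form:
  V1 = 69.6·(cos(140.8°) + j·sin(140.8°)) = -53.94 + j43.99 V
  V2 = 22.5·(cos(134.6°) + j·sin(134.6°)) = -15.8 + j16.02 V
Step 2 — Sum components: V_total = -69.73 + j60.01 V.
Step 3 — Convert to polar: |V_total| = 92 V, ∠V_total = 139.3°.

V_total = 92∠139.3° V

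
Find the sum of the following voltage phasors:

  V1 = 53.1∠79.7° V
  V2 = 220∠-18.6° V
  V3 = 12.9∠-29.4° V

Step 1 — Convert each phasor to rectangular form:
  V1 = 53.1·(cos(79.7°) + j·sin(79.7°)) = 9.494 + j52.24 V
  V2 = 220·(cos(-18.6°) + j·sin(-18.6°)) = 208.5 - j70.17 V
  V3 = 12.9·(cos(-29.4°) + j·sin(-29.4°)) = 11.24 - j6.333 V
Step 2 — Sum components: V_total = 229.2 - j24.26 V.
Step 3 — Convert to polar: |V_total| = 230.5 V, ∠V_total = -6.0°.

V_total = 230.5∠-6.0° V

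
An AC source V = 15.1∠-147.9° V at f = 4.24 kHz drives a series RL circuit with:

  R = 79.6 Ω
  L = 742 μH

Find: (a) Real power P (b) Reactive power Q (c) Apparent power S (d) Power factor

Step 1 — Angular frequency: ω = 2π·f = 2π·4240 = 2.664e+04 rad/s.
Step 2 — Component impedances:
  R: Z = R = 79.6 Ω
  L: Z = jωL = j·2.664e+04·0.000742 = 0 + j19.77 Ω
Step 3 — Series combination: Z_total = R + L = 79.6 + j19.77 Ω = 82.02∠13.9° Ω.
Step 4 — Source phasor: V = 15.1∠-147.9° V = -12.79 - j8.024 V.
Step 5 — Current: I = V / Z = -0.1749 - j0.05736 A = 0.1841∠-161.8° A.
Step 6 — Complex power: S = V·I* = 2.698 + j0.67 VA.
Step 7 — Real power: P = Re(S) = 2.698 W.
Step 8 — Reactive power: Q = Im(S) = 0.67 VAR.
Step 9 — Apparent power: |S| = 2.78 VA.
Step 10 — Power factor: PF = P/|S| = 0.9705 (lagging).

(a) P = 2.698 W  (b) Q = 0.67 VAR  (c) S = 2.78 VA  (d) PF = 0.9705 (lagging)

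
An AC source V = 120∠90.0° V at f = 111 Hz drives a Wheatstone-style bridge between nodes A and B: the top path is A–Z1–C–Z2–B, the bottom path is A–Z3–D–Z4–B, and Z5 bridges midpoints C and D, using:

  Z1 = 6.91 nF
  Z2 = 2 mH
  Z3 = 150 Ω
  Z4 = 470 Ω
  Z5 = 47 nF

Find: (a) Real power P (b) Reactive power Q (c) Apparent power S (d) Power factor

Step 1 — Angular frequency: ω = 2π·f = 2π·111 = 697.4 rad/s.
Step 2 — Component impedances:
  Z1: Z = 1/(jωC) = -j/(ω·C) = 0 - j2.075e+05 Ω
  Z2: Z = jωL = j·697.4·0.002 = 0 + j1.395 Ω
  Z3: Z = R = 150 Ω
  Z4: Z = R = 470 Ω
  Z5: Z = 1/(jωC) = -j/(ω·C) = 0 - j3.051e+04 Ω
Step 3 — Bridge requires nodal analysis (the Z5 bridge couples midpoints C and D, so the two paths cannot be reduced to a simple series/parallel combination). Setting node B to ground and injecting 1 A at node A, the 3-node admittance system at A, C, D solves to V_A = Z_AB = 619.8 - j9.091 Ω = 619.9∠-0.8° Ω.
Step 4 — Source phasor: V = 120∠90.0° V = 0 + j120 V.
Step 5 — Current: I = V / Z = -0.002839 + j0.1936 A = 0.1936∠90.8° A.
Step 6 — Complex power: S = V·I* = 23.23 - j0.3407 VA.
Step 7 — Real power: P = Re(S) = 23.23 W.
Step 8 — Reactive power: Q = Im(S) = -0.3407 VAR.
Step 9 — Apparent power: |S| = 23.23 VA.
Step 10 — Power factor: PF = P/|S| = 0.9999 (leading).

(a) P = 23.23 W  (b) Q = -0.3407 VAR  (c) S = 23.23 VA  (d) PF = 0.9999 (leading)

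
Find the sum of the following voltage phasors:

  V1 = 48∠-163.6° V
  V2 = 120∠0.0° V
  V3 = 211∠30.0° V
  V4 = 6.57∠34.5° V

Step 1 — Convert each phasor to rectangular form:
  V1 = 48·(cos(-163.6°) + j·sin(-163.6°)) = -46.05 - j13.55 V
  V2 = 120·(cos(0.0°) + j·sin(0.0°)) = 120 V
  V3 = 211·(cos(30.0°) + j·sin(30.0°)) = 182.7 + j105.5 V
  V4 = 6.57·(cos(34.5°) + j·sin(34.5°)) = 5.415 + j3.721 V
Step 2 — Sum components: V_total = 262.1 + j95.67 V.
Step 3 — Convert to polar: |V_total| = 279 V, ∠V_total = 20.1°.

V_total = 279∠20.1° V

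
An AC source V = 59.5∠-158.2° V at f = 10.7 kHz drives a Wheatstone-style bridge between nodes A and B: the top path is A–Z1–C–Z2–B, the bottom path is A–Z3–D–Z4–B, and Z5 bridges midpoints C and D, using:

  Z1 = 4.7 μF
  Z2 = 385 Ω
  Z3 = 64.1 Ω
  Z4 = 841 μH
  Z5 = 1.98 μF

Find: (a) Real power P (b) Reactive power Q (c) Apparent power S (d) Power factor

Step 1 — Angular frequency: ω = 2π·f = 2π·1.07e+04 = 6.723e+04 rad/s.
Step 2 — Component impedances:
  Z1: Z = 1/(jωC) = -j/(ω·C) = 0 - j3.165 Ω
  Z2: Z = R = 385 Ω
  Z3: Z = R = 64.1 Ω
  Z4: Z = jωL = j·6.723e+04·0.000841 = 0 + j56.54 Ω
  Z5: Z = 1/(jωC) = -j/(ω·C) = 0 - j7.512 Ω
Step 3 — Bridge requires nodal analysis (the Z5 bridge couples midpoints C and D, so the two paths cannot be reduced to a simple series/parallel combination). Setting node B to ground and injecting 1 A at node A, the 3-node admittance system at A, C, D solves to V_A = Z_AB = 7.869 + j45.06 Ω = 45.74∠80.1° Ω.
Step 4 — Source phasor: V = 59.5∠-158.2° V = -55.24 - j22.1 V.
Step 5 — Current: I = V / Z = -0.6836 + j1.107 A = 1.301∠121.7° A.
Step 6 — Complex power: S = V·I* = 13.31 + j76.24 VA.
Step 7 — Real power: P = Re(S) = 13.31 W.
Step 8 — Reactive power: Q = Im(S) = 76.24 VAR.
Step 9 — Apparent power: |S| = 77.4 VA.
Step 10 — Power factor: PF = P/|S| = 0.172 (lagging).

(a) P = 13.31 W  (b) Q = 76.24 VAR  (c) S = 77.4 VA  (d) PF = 0.172 (lagging)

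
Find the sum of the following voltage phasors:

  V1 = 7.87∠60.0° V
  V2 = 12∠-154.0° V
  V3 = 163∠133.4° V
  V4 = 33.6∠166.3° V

Step 1 — Convert each phasor to rectangular form:
  V1 = 7.87·(cos(60.0°) + j·sin(60.0°)) = 3.935 + j6.816 V
  V2 = 12·(cos(-154.0°) + j·sin(-154.0°)) = -10.79 - j5.26 V
  V3 = 163·(cos(133.4°) + j·sin(133.4°)) = -112 + j118.4 V
  V4 = 33.6·(cos(166.3°) + j·sin(166.3°)) = -32.64 + j7.958 V
Step 2 — Sum components: V_total = -151.5 + j127.9 V.
Step 3 — Convert to polar: |V_total| = 198.3 V, ∠V_total = 139.8°.

V_total = 198.3∠139.8° V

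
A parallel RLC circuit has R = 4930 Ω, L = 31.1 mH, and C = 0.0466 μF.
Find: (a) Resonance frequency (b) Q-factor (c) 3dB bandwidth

Step 1 — Resonance: ω₀ = 1/√(LC) = 1/√(0.0311·4.66e-08) = 2.627e+04 rad/s.
Step 2 — f₀ = ω₀/(2π) = 4181 Hz.
Step 3 — Parallel Q: Q = R/(ω₀L) = 4930/(2.627e+04·0.0311) = 6.035.
Step 4 — Bandwidth: Δω = ω₀/Q = 4353 rad/s; BW = Δω/(2π) = 692.8 Hz.

(a) f₀ = 4181 Hz  (b) Q = 6.035  (c) BW = 692.8 Hz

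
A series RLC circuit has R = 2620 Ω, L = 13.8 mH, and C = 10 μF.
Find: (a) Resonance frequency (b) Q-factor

Step 1 — Resonance condition Im(Z)=0 gives ω₀ = 1/√(LC).
Step 2 — ω₀ = 1/√(0.0138·1e-05) = 2692 rad/s.
Step 3 — f₀ = ω₀/(2π) = 428.4 Hz.
Step 4 — Series Q: Q = ω₀L/R = 2692·0.0138/2620 = 0.01418.

(a) f₀ = 428.4 Hz  (b) Q = 0.01418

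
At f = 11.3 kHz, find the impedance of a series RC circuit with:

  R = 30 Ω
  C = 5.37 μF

Step 1 — Angular frequency: ω = 2π·f = 2π·1.13e+04 = 7.1e+04 rad/s.
Step 2 — Component impedances:
  R: Z = R = 30 Ω
  C: Z = 1/(jωC) = -j/(ω·C) = 0 - j2.623 Ω
Step 3 — Series combination: Z_total = R + C = 30 - j2.623 Ω = 30.11∠-5.0° Ω.

Z = 30 - j2.623 Ω = 30.11∠-5.0° Ω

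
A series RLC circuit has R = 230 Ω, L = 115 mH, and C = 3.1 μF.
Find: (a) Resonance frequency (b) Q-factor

Step 1 — Resonance condition Im(Z)=0 gives ω₀ = 1/√(LC).
Step 2 — ω₀ = 1/√(0.115·3.1e-06) = 1675 rad/s.
Step 3 — f₀ = ω₀/(2π) = 266.6 Hz.
Step 4 — Series Q: Q = ω₀L/R = 1675·0.115/230 = 0.8374.

(a) f₀ = 266.6 Hz  (b) Q = 0.8374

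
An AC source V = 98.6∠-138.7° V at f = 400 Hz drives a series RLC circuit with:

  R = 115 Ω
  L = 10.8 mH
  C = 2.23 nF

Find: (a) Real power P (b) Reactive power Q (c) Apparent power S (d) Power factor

Step 1 — Angular frequency: ω = 2π·f = 2π·400 = 2513 rad/s.
Step 2 — Component impedances:
  R: Z = R = 115 Ω
  L: Z = jωL = j·2513·0.0108 = 0 + j27.14 Ω
  C: Z = 1/(jωC) = -j/(ω·C) = 0 - j1.784e+05 Ω
Step 3 — Series combination: Z_total = R + L + C = 115 - j1.784e+05 Ω = 1.784e+05∠-90.0° Ω.
Step 4 — Source phasor: V = 98.6∠-138.7° V = -74.07 - j65.08 V.
Step 5 — Current: I = V / Z = 0.0003645 - j0.0004155 A = 0.0005527∠-48.7° A.
Step 6 — Complex power: S = V·I* = 3.513e-05 - j0.0545 VA.
Step 7 — Real power: P = Re(S) = 3.513e-05 W.
Step 8 — Reactive power: Q = Im(S) = -0.0545 VAR.
Step 9 — Apparent power: |S| = 0.0545 VA.
Step 10 — Power factor: PF = P/|S| = 0.0006446 (leading).

(a) P = 3.513e-05 W  (b) Q = -0.0545 VAR  (c) S = 0.0545 VA  (d) PF = 0.0006446 (leading)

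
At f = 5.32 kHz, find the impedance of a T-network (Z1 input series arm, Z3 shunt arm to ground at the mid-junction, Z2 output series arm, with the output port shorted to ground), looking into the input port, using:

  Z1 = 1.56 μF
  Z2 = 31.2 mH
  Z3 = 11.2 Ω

Step 1 — Angular frequency: ω = 2π·f = 2π·5320 = 3.343e+04 rad/s.
Step 2 — Component impedances:
  Z1: Z = 1/(jωC) = -j/(ω·C) = 0 - j19.18 Ω
  Z2: Z = jωL = j·3.343e+04·0.0312 = 0 + j1043 Ω
  Z3: Z = R = 11.2 Ω
Step 3 — With the output port shorted to ground, the output series arm Z2 runs from the junction to ground; the shunt arm Z3 also runs from the junction to ground. They appear in parallel: Z3 || Z2 = 11.2 + j0.1203 Ω.
Step 4 — Series with input arm Z1: Z_in = Z1 + (Z3 || Z2) = 11.2 - j19.06 Ω = 22.1∠-59.6° Ω.

Z = 11.2 - j19.06 Ω = 22.1∠-59.6° Ω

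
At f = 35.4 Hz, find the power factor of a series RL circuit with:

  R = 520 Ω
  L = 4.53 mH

Step 1 — Angular frequency: ω = 2π·f = 2π·35.4 = 222.4 rad/s.
Step 2 — Component impedances:
  R: Z = R = 520 Ω
  L: Z = jωL = j·222.4·0.00453 = 0 + j1.008 Ω
Step 3 — Series combination: Z_total = R + L = 520 + j1.008 Ω = 520∠0.1° Ω.
Step 4 — Power factor: PF = cos(φ) = Re(Z)/|Z| = 520/520 = 1.
Step 5 — Type: Im(Z) = 1.008 ⇒ lagging (phase φ = 0.1°).

PF = 1 (lagging, φ = 0.1°)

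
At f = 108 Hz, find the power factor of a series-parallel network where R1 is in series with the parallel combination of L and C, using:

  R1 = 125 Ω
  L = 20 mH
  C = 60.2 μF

Step 1 — Angular frequency: ω = 2π·f = 2π·108 = 678.6 rad/s.
Step 2 — Component impedances:
  R1: Z = R = 125 Ω
  L: Z = jωL = j·678.6·0.02 = 0 + j13.57 Ω
  C: Z = 1/(jωC) = -j/(ω·C) = 0 - j24.48 Ω
Step 3 — Parallel branch: L || C = 1/(1/L + 1/C) = 0 + j30.46 Ω.
Step 4 — Series with R1: Z_total = R1 + (L || C) = 125 + j30.46 Ω = 128.7∠13.7° Ω.
Step 5 — Power factor: PF = cos(φ) = Re(Z)/|Z| = 125/128.66 = 0.9716.
Step 6 — Type: Im(Z) = 30.46 ⇒ lagging (phase φ = 13.7°).

PF = 0.9716 (lagging, φ = 13.7°)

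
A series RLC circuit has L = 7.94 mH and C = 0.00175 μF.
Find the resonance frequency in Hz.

Step 1 — Resonance condition Im(Z)=0 gives ω₀ = 1/√(LC).
Step 2 — ω₀ = 1/√(0.00794·1.75e-09) = 2.683e+05 rad/s.
Step 3 — f₀ = ω₀/(2π) = 4.27e+04 Hz.

f₀ = 4.27e+04 Hz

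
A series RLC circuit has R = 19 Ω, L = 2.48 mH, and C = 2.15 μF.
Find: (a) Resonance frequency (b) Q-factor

Step 1 — Resonance condition Im(Z)=0 gives ω₀ = 1/√(LC).
Step 2 — ω₀ = 1/√(0.00248·2.15e-06) = 1.369e+04 rad/s.
Step 3 — f₀ = ω₀/(2π) = 2180 Hz.
Step 4 — Series Q: Q = ω₀L/R = 1.369e+04·0.00248/19 = 1.788.

(a) f₀ = 2180 Hz  (b) Q = 1.788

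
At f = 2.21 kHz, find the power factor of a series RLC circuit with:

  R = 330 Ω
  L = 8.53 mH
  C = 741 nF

Step 1 — Angular frequency: ω = 2π·f = 2π·2210 = 1.389e+04 rad/s.
Step 2 — Component impedances:
  R: Z = R = 330 Ω
  L: Z = jωL = j·1.389e+04·0.00853 = 0 + j118.4 Ω
  C: Z = 1/(jωC) = -j/(ω·C) = 0 - j97.19 Ω
Step 3 — Series combination: Z_total = R + L + C = 330 + j21.26 Ω = 330.7∠3.7° Ω.
Step 4 — Power factor: PF = cos(φ) = Re(Z)/|Z| = 330/330.7 = 0.9979.
Step 5 — Type: Im(Z) = 21.26 ⇒ lagging (phase φ = 3.7°).

PF = 0.9979 (lagging, φ = 3.7°)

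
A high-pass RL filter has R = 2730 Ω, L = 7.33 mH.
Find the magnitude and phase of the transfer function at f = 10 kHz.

Step 1 — Angular frequency: ω = 2π·1e+04 = 6.283e+04 rad/s.
Step 2 — Transfer function: H(jω) = jωL/(R + jωL).
Step 3 — Numerator jωL = j·460.6; denominator R + jωL = 2730 + j460.6.
Step 4 — H = 0.02767 + j0.164.
Step 5 — Magnitude: |H| = 0.1664 (-15.6 dB); phase: φ = 80.4°.

|H| = 0.1664 (-15.6 dB), φ = 80.4°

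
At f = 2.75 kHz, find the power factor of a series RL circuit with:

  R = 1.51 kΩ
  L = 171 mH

Step 1 — Angular frequency: ω = 2π·f = 2π·2750 = 1.728e+04 rad/s.
Step 2 — Component impedances:
  R: Z = R = 1510 Ω
  L: Z = jωL = j·1.728e+04·0.171 = 0 + j2955 Ω
Step 3 — Series combination: Z_total = R + L = 1510 + j2955 Ω = 3318∠62.9° Ω.
Step 4 — Power factor: PF = cos(φ) = Re(Z)/|Z| = 1510/3318 = 0.4551.
Step 5 — Type: Im(Z) = 2955 ⇒ lagging (phase φ = 62.9°).

PF = 0.4551 (lagging, φ = 62.9°)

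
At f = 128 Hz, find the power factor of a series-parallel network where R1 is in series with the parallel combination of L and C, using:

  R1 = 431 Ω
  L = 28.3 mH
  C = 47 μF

Step 1 — Angular frequency: ω = 2π·f = 2π·128 = 804.2 rad/s.
Step 2 — Component impedances:
  R1: Z = R = 431 Ω
  L: Z = jωL = j·804.2·0.0283 = 0 + j22.76 Ω
  C: Z = 1/(jωC) = -j/(ω·C) = 0 - j26.46 Ω
Step 3 — Parallel branch: L || C = 1/(1/L + 1/C) = 0 + j163 Ω.
Step 4 — Series with R1: Z_total = R1 + (L || C) = 431 + j163 Ω = 460.8∠20.7° Ω.
Step 5 — Power factor: PF = cos(φ) = Re(Z)/|Z| = 431/460.78 = 0.9354.
Step 6 — Type: Im(Z) = 163 ⇒ lagging (phase φ = 20.7°).

PF = 0.9354 (lagging, φ = 20.7°)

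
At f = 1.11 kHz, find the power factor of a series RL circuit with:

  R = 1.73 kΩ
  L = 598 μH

Step 1 — Angular frequency: ω = 2π·f = 2π·1110 = 6974 rad/s.
Step 2 — Component impedances:
  R: Z = R = 1730 Ω
  L: Z = jωL = j·6974·0.000598 = 0 + j4.171 Ω
Step 3 — Series combination: Z_total = R + L = 1730 + j4.171 Ω = 1730∠0.1° Ω.
Step 4 — Power factor: PF = cos(φ) = Re(Z)/|Z| = 1730/1730 = 1.
Step 5 — Type: Im(Z) = 4.171 ⇒ lagging (phase φ = 0.1°).

PF = 1 (lagging, φ = 0.1°)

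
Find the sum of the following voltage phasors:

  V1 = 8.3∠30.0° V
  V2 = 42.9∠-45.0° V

Step 1 — Convert each phasor to rectangular form:
  V1 = 8.3·(cos(30.0°) + j·sin(30.0°)) = 7.188 + j4.15 V
  V2 = 42.9·(cos(-45.0°) + j·sin(-45.0°)) = 30.33 - j30.33 V
Step 2 — Sum components: V_total = 37.52 - j26.18 V.
Step 3 — Convert to polar: |V_total| = 45.76 V, ∠V_total = -34.9°.

V_total = 45.76∠-34.9° V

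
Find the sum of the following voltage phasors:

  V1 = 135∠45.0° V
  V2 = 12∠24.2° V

Step 1 — Convert each phasor to rectangular form:
  V1 = 135·(cos(45.0°) + j·sin(45.0°)) = 95.46 + j95.46 V
  V2 = 12·(cos(24.2°) + j·sin(24.2°)) = 10.95 + j4.919 V
Step 2 — Sum components: V_total = 106.4 + j100.4 V.
Step 3 — Convert to polar: |V_total| = 146.3 V, ∠V_total = 43.3°.

V_total = 146.3∠43.3° V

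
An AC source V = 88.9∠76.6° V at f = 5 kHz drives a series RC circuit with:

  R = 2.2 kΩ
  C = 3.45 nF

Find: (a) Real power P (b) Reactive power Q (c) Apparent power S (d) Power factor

Step 1 — Angular frequency: ω = 2π·f = 2π·5000 = 3.142e+04 rad/s.
Step 2 — Component impedances:
  R: Z = R = 2200 Ω
  C: Z = 1/(jωC) = -j/(ω·C) = 0 - j9226 Ω
Step 3 — Series combination: Z_total = R + C = 2200 - j9226 Ω = 9485∠-76.6° Ω.
Step 4 — Source phasor: V = 88.9∠76.6° V = 20.6 + j86.48 V.
Step 5 — Current: I = V / Z = -0.008365 + j0.004228 A = 0.009373∠153.2° A.
Step 6 — Complex power: S = V·I* = 0.1933 - j0.8105 VA.
Step 7 — Real power: P = Re(S) = 0.1933 W.
Step 8 — Reactive power: Q = Im(S) = -0.8105 VAR.
Step 9 — Apparent power: |S| = 0.8332 VA.
Step 10 — Power factor: PF = P/|S| = 0.2319 (leading).

(a) P = 0.1933 W  (b) Q = -0.8105 VAR  (c) S = 0.8332 VA  (d) PF = 0.2319 (leading)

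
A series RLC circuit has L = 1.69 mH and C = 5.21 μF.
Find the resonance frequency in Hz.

Step 1 — Resonance condition Im(Z)=0 gives ω₀ = 1/√(LC).
Step 2 — ω₀ = 1/√(0.00169·5.21e-06) = 1.066e+04 rad/s.
Step 3 — f₀ = ω₀/(2π) = 1696 Hz.

f₀ = 1696 Hz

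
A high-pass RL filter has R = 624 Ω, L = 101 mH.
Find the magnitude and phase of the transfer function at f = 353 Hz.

Step 1 — Angular frequency: ω = 2π·353 = 2218 rad/s.
Step 2 — Transfer function: H(jω) = jωL/(R + jωL).
Step 3 — Numerator jωL = j·224; denominator R + jωL = 624 + j224.
Step 4 — H = 0.1142 + j0.318.
Step 5 — Magnitude: |H| = 0.3379 (-9.4 dB); phase: φ = 70.3°.

|H| = 0.3379 (-9.4 dB), φ = 70.3°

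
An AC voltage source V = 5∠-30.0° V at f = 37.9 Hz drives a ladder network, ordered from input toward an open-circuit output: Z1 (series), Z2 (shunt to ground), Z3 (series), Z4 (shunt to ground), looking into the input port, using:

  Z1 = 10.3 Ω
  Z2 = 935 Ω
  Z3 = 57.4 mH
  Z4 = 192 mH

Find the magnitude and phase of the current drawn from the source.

Step 1 — Angular frequency: ω = 2π·f = 2π·37.9 = 238.1 rad/s.
Step 2 — Component impedances:
  Z1: Z = R = 10.3 Ω
  Z2: Z = R = 935 Ω
  Z3: Z = jωL = j·238.1·0.0574 = 0 + j13.67 Ω
  Z4: Z = jωL = j·238.1·0.192 = 0 + j45.72 Ω
Step 3 — Ladder network (open output): work backward from the far end, alternating series and parallel combinations. Z_in = 14.06 + j59.15 Ω = 60.8∠76.6° Ω.
Step 4 — Source phasor: V = 5∠-30.0° V = 4.33 - j2.5 V.
Step 5 — Ohm's law: I = V / Z_total = (4.33 - j2.5) / (14.06 + j59.15) = -0.02354 - j0.0788 A.
Step 6 — Convert to polar: |I| = 0.08224 A, ∠I = -106.6°.

I = 0.08224∠-106.6° A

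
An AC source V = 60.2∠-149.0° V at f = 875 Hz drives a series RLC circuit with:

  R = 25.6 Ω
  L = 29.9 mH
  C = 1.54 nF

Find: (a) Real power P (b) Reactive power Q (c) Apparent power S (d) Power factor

Step 1 — Angular frequency: ω = 2π·f = 2π·875 = 5498 rad/s.
Step 2 — Component impedances:
  R: Z = R = 25.6 Ω
  L: Z = jωL = j·5498·0.0299 = 0 + j164.4 Ω
  C: Z = 1/(jωC) = -j/(ω·C) = 0 - j1.181e+05 Ω
Step 3 — Series combination: Z_total = R + L + C = 25.6 - j1.179e+05 Ω = 1.179e+05∠-90.0° Ω.
Step 4 — Source phasor: V = 60.2∠-149.0° V = -51.6 - j31.01 V.
Step 5 — Current: I = V / Z = 0.0002628 - j0.0004376 A = 0.0005104∠-59.0° A.
Step 6 — Complex power: S = V·I* = 6.669e-06 - j0.03073 VA.
Step 7 — Real power: P = Re(S) = 6.669e-06 W.
Step 8 — Reactive power: Q = Im(S) = -0.03073 VAR.
Step 9 — Apparent power: |S| = 0.03073 VA.
Step 10 — Power factor: PF = P/|S| = 0.000217 (leading).

(a) P = 6.669e-06 W  (b) Q = -0.03073 VAR  (c) S = 0.03073 VA  (d) PF = 0.000217 (leading)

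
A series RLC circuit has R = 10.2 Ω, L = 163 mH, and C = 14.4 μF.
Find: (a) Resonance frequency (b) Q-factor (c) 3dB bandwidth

Step 1 — Resonance: ω₀ = 1/√(LC) = 1/√(0.163·1.44e-05) = 652.7 rad/s.
Step 2 — f₀ = ω₀/(2π) = 103.9 Hz.
Step 3 — Series Q: Q = ω₀L/R = 652.7·0.163/10.2 = 10.43.
Step 4 — Bandwidth: Δω = ω₀/Q = 62.58 rad/s; BW = Δω/(2π) = 9.959 Hz.

(a) f₀ = 103.9 Hz  (b) Q = 10.43  (c) BW = 9.959 Hz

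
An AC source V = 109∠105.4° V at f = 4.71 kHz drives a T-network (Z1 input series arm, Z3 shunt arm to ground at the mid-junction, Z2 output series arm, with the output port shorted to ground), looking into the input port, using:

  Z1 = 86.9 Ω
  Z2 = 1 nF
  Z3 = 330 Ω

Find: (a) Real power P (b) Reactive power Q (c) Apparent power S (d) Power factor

Step 1 — Angular frequency: ω = 2π·f = 2π·4710 = 2.959e+04 rad/s.
Step 2 — Component impedances:
  Z1: Z = R = 86.9 Ω
  Z2: Z = 1/(jωC) = -j/(ω·C) = 0 - j3.379e+04 Ω
  Z3: Z = R = 330 Ω
Step 3 — With the output port shorted to ground, the output series arm Z2 runs from the junction to ground; the shunt arm Z3 also runs from the junction to ground. They appear in parallel: Z3 || Z2 = 330 - j3.222 Ω.
Step 4 — Series with input arm Z1: Z_in = Z1 + (Z3 || Z2) = 416.9 - j3.222 Ω = 416.9∠-0.4° Ω.
Step 5 — Source phasor: V = 109∠105.4° V = -28.95 + j105.1 V.
Step 6 — Current: I = V / Z = -0.07138 + j0.2515 A = 0.2615∠105.8° A.
Step 7 — Complex power: S = V·I* = 28.5 - j0.2203 VA.
Step 8 — Real power: P = Re(S) = 28.5 W.
Step 9 — Reactive power: Q = Im(S) = -0.2203 VAR.
Step 10 — Apparent power: |S| = 28.5 VA.
Step 11 — Power factor: PF = P/|S| = 1 (leading).

(a) P = 28.5 W  (b) Q = -0.2203 VAR  (c) S = 28.5 VA  (d) PF = 1 (leading)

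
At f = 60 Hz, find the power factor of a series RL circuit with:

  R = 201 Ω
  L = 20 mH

Step 1 — Angular frequency: ω = 2π·f = 2π·60 = 377 rad/s.
Step 2 — Component impedances:
  R: Z = R = 201 Ω
  L: Z = jωL = j·377·0.02 = 0 + j7.54 Ω
Step 3 — Series combination: Z_total = R + L = 201 + j7.54 Ω = 201.1∠2.1° Ω.
Step 4 — Power factor: PF = cos(φ) = Re(Z)/|Z| = 201/201.14 = 0.9993.
Step 5 — Type: Im(Z) = 7.54 ⇒ lagging (phase φ = 2.1°).

PF = 0.9993 (lagging, φ = 2.1°)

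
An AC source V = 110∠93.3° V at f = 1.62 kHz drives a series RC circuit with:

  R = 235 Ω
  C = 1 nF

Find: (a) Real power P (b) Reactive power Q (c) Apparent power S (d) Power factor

Step 1 — Angular frequency: ω = 2π·f = 2π·1620 = 1.018e+04 rad/s.
Step 2 — Component impedances:
  R: Z = R = 235 Ω
  C: Z = 1/(jωC) = -j/(ω·C) = 0 - j9.824e+04 Ω
Step 3 — Series combination: Z_total = R + C = 235 - j9.824e+04 Ω = 9.824e+04∠-89.9° Ω.
Step 4 — Source phasor: V = 110∠93.3° V = -6.332 + j109.8 V.
Step 5 — Current: I = V / Z = -0.001118 - j6.178e-05 A = 0.00112∠-176.8° A.
Step 6 — Complex power: S = V·I* = 0.0002946 - j0.1232 VA.
Step 7 — Real power: P = Re(S) = 0.0002946 W.
Step 8 — Reactive power: Q = Im(S) = -0.1232 VAR.
Step 9 — Apparent power: |S| = 0.1232 VA.
Step 10 — Power factor: PF = P/|S| = 0.002392 (leading).

(a) P = 0.0002946 W  (b) Q = -0.1232 VAR  (c) S = 0.1232 VA  (d) PF = 0.002392 (leading)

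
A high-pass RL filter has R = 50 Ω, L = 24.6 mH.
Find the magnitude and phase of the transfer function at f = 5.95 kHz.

Step 1 — Angular frequency: ω = 2π·5950 = 3.738e+04 rad/s.
Step 2 — Transfer function: H(jω) = jωL/(R + jωL).
Step 3 — Numerator jωL = j·919.7; denominator R + jωL = 50 + j919.7.
Step 4 — H = 0.9971 + j0.05421.
Step 5 — Magnitude: |H| = 0.9985 (-0.0 dB); phase: φ = 3.1°.

|H| = 0.9985 (-0.0 dB), φ = 3.1°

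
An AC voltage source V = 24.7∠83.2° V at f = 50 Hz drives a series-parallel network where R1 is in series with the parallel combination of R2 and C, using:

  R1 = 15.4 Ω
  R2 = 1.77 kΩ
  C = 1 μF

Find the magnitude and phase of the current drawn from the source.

Step 1 — Angular frequency: ω = 2π·f = 2π·50 = 314.2 rad/s.
Step 2 — Component impedances:
  R1: Z = R = 15.4 Ω
  R2: Z = R = 1770 Ω
  C: Z = 1/(jωC) = -j/(ω·C) = 0 - j3183 Ω
Step 3 — Parallel branch: R2 || C = 1/(1/R2 + 1/C) = 1352 - j751.8 Ω.
Step 4 — Series with R1: Z_total = R1 + (R2 || C) = 1367 - j751.8 Ω = 1560∠-28.8° Ω.
Step 5 — Source phasor: V = 24.7∠83.2° V = 2.925 + j24.53 V.
Step 6 — Ohm's law: I = V / Z_total = (2.925 + j24.53) / (1367 - j751.8) = -0.00593 + j0.01468 A.
Step 7 — Convert to polar: |I| = 0.01583 A, ∠I = 112.0°.

I = 0.01583∠112.0° A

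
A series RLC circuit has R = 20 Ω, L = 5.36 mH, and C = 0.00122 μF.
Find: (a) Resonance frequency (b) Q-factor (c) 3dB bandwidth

Step 1 — Resonance condition Im(Z)=0 gives ω₀ = 1/√(LC).
Step 2 — ω₀ = 1/√(0.00536·1.22e-09) = 3.911e+05 rad/s.
Step 3 — f₀ = ω₀/(2π) = 6.224e+04 Hz.
Step 4 — Series Q: Q = ω₀L/R = 3.911e+05·0.00536/20 = 104.8.
Step 5 — 3dB bandwidth: Δω = ω₀/Q = 3731 rad/s; BW = Δω/(2π) = 593.9 Hz.

(a) f₀ = 6.224e+04 Hz  (b) Q = 104.8  (c) BW = 593.9 Hz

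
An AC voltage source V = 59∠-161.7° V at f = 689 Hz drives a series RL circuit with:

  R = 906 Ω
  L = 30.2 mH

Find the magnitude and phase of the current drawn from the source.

Step 1 — Angular frequency: ω = 2π·f = 2π·689 = 4329 rad/s.
Step 2 — Component impedances:
  R: Z = R = 906 Ω
  L: Z = jωL = j·4329·0.0302 = 0 + j130.7 Ω
Step 3 — Series combination: Z_total = R + L = 906 + j130.7 Ω = 915.4∠8.2° Ω.
Step 4 — Source phasor: V = 59∠-161.7° V = -56.02 - j18.53 V.
Step 5 — Ohm's law: I = V / Z_total = (-56.02 - j18.53) / (906 + j130.7) = -0.06346 - j0.01129 A.
Step 6 — Convert to polar: |I| = 0.06445 A, ∠I = -169.9°.

I = 0.06445∠-169.9° A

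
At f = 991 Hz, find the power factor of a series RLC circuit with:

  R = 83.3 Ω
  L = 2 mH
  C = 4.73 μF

Step 1 — Angular frequency: ω = 2π·f = 2π·991 = 6227 rad/s.
Step 2 — Component impedances:
  R: Z = R = 83.3 Ω
  L: Z = jωL = j·6227·0.002 = 0 + j12.45 Ω
  C: Z = 1/(jωC) = -j/(ω·C) = 0 - j33.95 Ω
Step 3 — Series combination: Z_total = R + L + C = 83.3 - j21.5 Ω = 86.03∠-14.5° Ω.
Step 4 — Power factor: PF = cos(φ) = Re(Z)/|Z| = 83.3/86.03 = 0.9683.
Step 5 — Type: Im(Z) = -21.5 ⇒ leading (phase φ = -14.5°).

PF = 0.9683 (leading, φ = -14.5°)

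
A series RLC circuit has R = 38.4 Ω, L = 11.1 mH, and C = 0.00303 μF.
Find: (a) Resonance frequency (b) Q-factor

Step 1 — Resonance condition Im(Z)=0 gives ω₀ = 1/√(LC).
Step 2 — ω₀ = 1/√(0.0111·3.03e-09) = 1.724e+05 rad/s.
Step 3 — f₀ = ω₀/(2π) = 2.744e+04 Hz.
Step 4 — Series Q: Q = ω₀L/R = 1.724e+05·0.0111/38.4 = 49.84.

(a) f₀ = 2.744e+04 Hz  (b) Q = 49.84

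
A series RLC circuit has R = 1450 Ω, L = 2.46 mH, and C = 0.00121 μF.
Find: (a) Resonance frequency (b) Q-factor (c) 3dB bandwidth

Step 1 — Resonance: ω₀ = 1/√(LC) = 1/√(0.00246·1.21e-09) = 5.796e+05 rad/s.
Step 2 — f₀ = ω₀/(2π) = 9.225e+04 Hz.
Step 3 — Series Q: Q = ω₀L/R = 5.796e+05·0.00246/1450 = 0.9833.
Step 4 — Bandwidth: Δω = ω₀/Q = 5.894e+05 rad/s; BW = Δω/(2π) = 9.381e+04 Hz.

(a) f₀ = 9.225e+04 Hz  (b) Q = 0.9833  (c) BW = 9.381e+04 Hz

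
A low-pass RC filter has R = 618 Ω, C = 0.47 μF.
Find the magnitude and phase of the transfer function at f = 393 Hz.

Step 1 — Angular frequency: ω = 2π·393 = 2469 rad/s.
Step 2 — Transfer function: H(jω) = 1/(1 + jωRC).
Step 3 — Denominator: 1 + jωRC = 1 + j·2469·618·4.7e-07 = 1 + j0.7172.
Step 4 — H = 0.6603 - j0.4736.
Step 5 — Magnitude: |H| = 0.8126 (-1.8 dB); phase: φ = -35.6°.

|H| = 0.8126 (-1.8 dB), φ = -35.6°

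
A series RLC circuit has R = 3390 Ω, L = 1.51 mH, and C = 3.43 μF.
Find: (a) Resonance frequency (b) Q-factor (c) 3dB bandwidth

Step 1 — Resonance: ω₀ = 1/√(LC) = 1/√(0.00151·3.43e-06) = 1.39e+04 rad/s.
Step 2 — f₀ = ω₀/(2π) = 2211 Hz.
Step 3 — Series Q: Q = ω₀L/R = 1.39e+04·0.00151/3390 = 0.006189.
Step 4 — Bandwidth: Δω = ω₀/Q = 2.245e+06 rad/s; BW = Δω/(2π) = 3.573e+05 Hz.

(a) f₀ = 2211 Hz  (b) Q = 0.006189  (c) BW = 3.573e+05 Hz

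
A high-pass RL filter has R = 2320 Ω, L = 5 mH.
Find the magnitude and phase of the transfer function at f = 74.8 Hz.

Step 1 — Angular frequency: ω = 2π·74.8 = 470 rad/s.
Step 2 — Transfer function: H(jω) = jωL/(R + jωL).
Step 3 — Numerator jωL = j·2.35; denominator R + jωL = 2320 + j2.35.
Step 4 — H = 1.026e-06 + j0.001013.
Step 5 — Magnitude: |H| = 0.001013 (-59.9 dB); phase: φ = 89.9°.

|H| = 0.001013 (-59.9 dB), φ = 89.9°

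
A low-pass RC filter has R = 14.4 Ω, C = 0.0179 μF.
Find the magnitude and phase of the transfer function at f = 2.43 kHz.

Step 1 — Angular frequency: ω = 2π·2430 = 1.527e+04 rad/s.
Step 2 — Transfer function: H(jω) = 1/(1 + jωRC).
Step 3 — Denominator: 1 + jωRC = 1 + j·1.527e+04·14.4·1.79e-08 = 1 + j0.003936.
Step 4 — H = 1 - j0.003935.
Step 5 — Magnitude: |H| = 1 (-0.0 dB); phase: φ = -0.2°.

|H| = 1 (-0.0 dB), φ = -0.2°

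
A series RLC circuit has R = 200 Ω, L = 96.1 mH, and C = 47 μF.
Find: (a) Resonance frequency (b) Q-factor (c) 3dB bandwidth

Step 1 — Resonance: ω₀ = 1/√(LC) = 1/√(0.0961·4.7e-05) = 470.5 rad/s.
Step 2 — f₀ = ω₀/(2π) = 74.89 Hz.
Step 3 — Series Q: Q = ω₀L/R = 470.5·0.0961/200 = 0.2261.
Step 4 — Bandwidth: Δω = ω₀/Q = 2081 rad/s; BW = Δω/(2π) = 331.2 Hz.

(a) f₀ = 74.89 Hz  (b) Q = 0.2261  (c) BW = 331.2 Hz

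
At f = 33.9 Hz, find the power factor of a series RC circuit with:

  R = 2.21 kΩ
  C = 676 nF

Step 1 — Angular frequency: ω = 2π·f = 2π·33.9 = 213 rad/s.
Step 2 — Component impedances:
  R: Z = R = 2210 Ω
  C: Z = 1/(jωC) = -j/(ω·C) = 0 - j6945 Ω
Step 3 — Series combination: Z_total = R + C = 2210 - j6945 Ω = 7288∠-72.3° Ω.
Step 4 — Power factor: PF = cos(φ) = Re(Z)/|Z| = 2210/7288 = 0.3032.
Step 5 — Type: Im(Z) = -6945 ⇒ leading (phase φ = -72.3°).

PF = 0.3032 (leading, φ = -72.3°)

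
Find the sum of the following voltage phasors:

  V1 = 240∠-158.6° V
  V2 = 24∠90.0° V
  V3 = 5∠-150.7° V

Step 1 — Convert each phasor to rectangular form:
  V1 = 240·(cos(-158.6°) + j·sin(-158.6°)) = -223.5 - j87.57 V
  V2 = 24·(cos(90.0°) + j·sin(90.0°)) = 0 + j24 V
  V3 = 5·(cos(-150.7°) + j·sin(-150.7°)) = -4.36 - j2.447 V
Step 2 — Sum components: V_total = -227.8 - j66.02 V.
Step 3 — Convert to polar: |V_total| = 237.2 V, ∠V_total = -163.8°.

V_total = 237.2∠-163.8° V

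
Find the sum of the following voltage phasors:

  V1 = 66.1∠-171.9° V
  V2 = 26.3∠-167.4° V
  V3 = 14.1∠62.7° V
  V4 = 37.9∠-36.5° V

Step 1 — Convert each phasor to rectangular form:
  V1 = 66.1·(cos(-171.9°) + j·sin(-171.9°)) = -65.44 - j9.314 V
  V2 = 26.3·(cos(-167.4°) + j·sin(-167.4°)) = -25.67 - j5.737 V
  V3 = 14.1·(cos(62.7°) + j·sin(62.7°)) = 6.467 + j12.53 V
  V4 = 37.9·(cos(-36.5°) + j·sin(-36.5°)) = 30.47 - j22.54 V
Step 2 — Sum components: V_total = -54.17 - j25.07 V.
Step 3 — Convert to polar: |V_total| = 59.69 V, ∠V_total = -155.2°.

V_total = 59.69∠-155.2° V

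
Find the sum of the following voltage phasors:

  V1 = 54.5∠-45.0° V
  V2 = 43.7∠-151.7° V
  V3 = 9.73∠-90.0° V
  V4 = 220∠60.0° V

Step 1 — Convert each phasor to rectangular form:
  V1 = 54.5·(cos(-45.0°) + j·sin(-45.0°)) = 38.54 - j38.54 V
  V2 = 43.7·(cos(-151.7°) + j·sin(-151.7°)) = -38.48 - j20.72 V
  V3 = 9.73·(cos(-90.0°) + j·sin(-90.0°)) = 0 - j9.73 V
  V4 = 220·(cos(60.0°) + j·sin(60.0°)) = 110 + j190.5 V
Step 2 — Sum components: V_total = 110.1 + j121.5 V.
Step 3 — Convert to polar: |V_total| = 164 V, ∠V_total = 47.8°.

V_total = 164∠47.8° V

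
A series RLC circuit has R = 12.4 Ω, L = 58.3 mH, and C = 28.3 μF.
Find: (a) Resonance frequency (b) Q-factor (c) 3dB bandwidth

Step 1 — Resonance condition Im(Z)=0 gives ω₀ = 1/√(LC).
Step 2 — ω₀ = 1/√(0.0583·2.83e-05) = 778.5 rad/s.
Step 3 — f₀ = ω₀/(2π) = 123.9 Hz.
Step 4 — Series Q: Q = ω₀L/R = 778.5·0.0583/12.4 = 3.66.
Step 5 — 3dB bandwidth: Δω = ω₀/Q = 212.7 rad/s; BW = Δω/(2π) = 33.85 Hz.

(a) f₀ = 123.9 Hz  (b) Q = 3.66  (c) BW = 33.85 Hz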